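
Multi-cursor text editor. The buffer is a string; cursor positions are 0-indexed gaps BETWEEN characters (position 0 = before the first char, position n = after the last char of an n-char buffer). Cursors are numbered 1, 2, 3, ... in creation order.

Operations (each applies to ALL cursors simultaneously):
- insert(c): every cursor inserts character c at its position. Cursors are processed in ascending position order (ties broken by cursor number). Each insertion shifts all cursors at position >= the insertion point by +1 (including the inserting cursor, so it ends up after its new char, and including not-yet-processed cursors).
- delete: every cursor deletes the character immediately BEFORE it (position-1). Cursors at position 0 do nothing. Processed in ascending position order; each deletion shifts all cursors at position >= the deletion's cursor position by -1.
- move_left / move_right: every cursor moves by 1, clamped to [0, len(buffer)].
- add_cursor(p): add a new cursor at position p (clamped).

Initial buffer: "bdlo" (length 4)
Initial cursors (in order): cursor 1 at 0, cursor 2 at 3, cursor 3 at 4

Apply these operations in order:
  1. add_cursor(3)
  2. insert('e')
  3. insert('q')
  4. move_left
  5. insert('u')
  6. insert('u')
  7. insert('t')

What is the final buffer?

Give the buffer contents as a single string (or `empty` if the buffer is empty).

After op 1 (add_cursor(3)): buffer="bdlo" (len 4), cursors c1@0 c2@3 c4@3 c3@4, authorship ....
After op 2 (insert('e')): buffer="ebdleeoe" (len 8), cursors c1@1 c2@6 c4@6 c3@8, authorship 1...24.3
After op 3 (insert('q')): buffer="eqbdleeqqoeq" (len 12), cursors c1@2 c2@9 c4@9 c3@12, authorship 11...2424.33
After op 4 (move_left): buffer="eqbdleeqqoeq" (len 12), cursors c1@1 c2@8 c4@8 c3@11, authorship 11...2424.33
After op 5 (insert('u')): buffer="euqbdleequuqoeuq" (len 16), cursors c1@2 c2@11 c4@11 c3@15, authorship 111...242244.333
After op 6 (insert('u')): buffer="euuqbdleequuuuqoeuuq" (len 20), cursors c1@3 c2@14 c4@14 c3@19, authorship 1111...24224244.3333
After op 7 (insert('t')): buffer="euutqbdleequuuuttqoeuutq" (len 24), cursors c1@4 c2@17 c4@17 c3@23, authorship 11111...2422424244.33333

Answer: euutqbdleequuuuttqoeuutq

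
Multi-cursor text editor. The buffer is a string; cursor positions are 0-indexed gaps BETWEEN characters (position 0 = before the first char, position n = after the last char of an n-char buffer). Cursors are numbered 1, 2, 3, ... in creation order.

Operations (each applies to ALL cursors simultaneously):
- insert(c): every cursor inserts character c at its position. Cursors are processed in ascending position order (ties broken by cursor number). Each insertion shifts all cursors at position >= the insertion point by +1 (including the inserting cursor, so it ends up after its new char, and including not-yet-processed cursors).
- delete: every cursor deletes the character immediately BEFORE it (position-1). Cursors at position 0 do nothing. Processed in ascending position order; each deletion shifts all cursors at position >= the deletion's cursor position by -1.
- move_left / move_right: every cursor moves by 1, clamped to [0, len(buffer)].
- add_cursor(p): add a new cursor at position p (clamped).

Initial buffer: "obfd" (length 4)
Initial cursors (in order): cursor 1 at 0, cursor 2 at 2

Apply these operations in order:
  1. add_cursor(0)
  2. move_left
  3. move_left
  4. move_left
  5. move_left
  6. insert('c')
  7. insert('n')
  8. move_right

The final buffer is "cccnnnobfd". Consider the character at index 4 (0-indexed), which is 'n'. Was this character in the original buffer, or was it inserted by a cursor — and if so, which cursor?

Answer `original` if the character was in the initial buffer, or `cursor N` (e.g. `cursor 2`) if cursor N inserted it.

After op 1 (add_cursor(0)): buffer="obfd" (len 4), cursors c1@0 c3@0 c2@2, authorship ....
After op 2 (move_left): buffer="obfd" (len 4), cursors c1@0 c3@0 c2@1, authorship ....
After op 3 (move_left): buffer="obfd" (len 4), cursors c1@0 c2@0 c3@0, authorship ....
After op 4 (move_left): buffer="obfd" (len 4), cursors c1@0 c2@0 c3@0, authorship ....
After op 5 (move_left): buffer="obfd" (len 4), cursors c1@0 c2@0 c3@0, authorship ....
After op 6 (insert('c')): buffer="cccobfd" (len 7), cursors c1@3 c2@3 c3@3, authorship 123....
After op 7 (insert('n')): buffer="cccnnnobfd" (len 10), cursors c1@6 c2@6 c3@6, authorship 123123....
After op 8 (move_right): buffer="cccnnnobfd" (len 10), cursors c1@7 c2@7 c3@7, authorship 123123....
Authorship (.=original, N=cursor N): 1 2 3 1 2 3 . . . .
Index 4: author = 2

Answer: cursor 2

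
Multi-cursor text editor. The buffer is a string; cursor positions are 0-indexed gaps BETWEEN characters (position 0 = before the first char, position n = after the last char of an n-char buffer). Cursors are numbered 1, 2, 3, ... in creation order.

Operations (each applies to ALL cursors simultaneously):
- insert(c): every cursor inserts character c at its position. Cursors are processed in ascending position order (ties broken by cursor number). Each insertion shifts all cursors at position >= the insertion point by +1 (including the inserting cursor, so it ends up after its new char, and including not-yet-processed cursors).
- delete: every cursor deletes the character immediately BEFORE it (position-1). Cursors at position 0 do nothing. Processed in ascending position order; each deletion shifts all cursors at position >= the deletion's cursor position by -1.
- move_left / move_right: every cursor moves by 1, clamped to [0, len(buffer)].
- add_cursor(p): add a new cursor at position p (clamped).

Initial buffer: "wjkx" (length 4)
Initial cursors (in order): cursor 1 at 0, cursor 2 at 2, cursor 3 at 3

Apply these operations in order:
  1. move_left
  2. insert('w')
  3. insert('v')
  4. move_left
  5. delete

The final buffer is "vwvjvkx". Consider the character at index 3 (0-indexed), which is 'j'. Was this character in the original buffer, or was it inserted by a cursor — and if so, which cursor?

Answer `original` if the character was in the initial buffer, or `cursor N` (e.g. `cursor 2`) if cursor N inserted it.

After op 1 (move_left): buffer="wjkx" (len 4), cursors c1@0 c2@1 c3@2, authorship ....
After op 2 (insert('w')): buffer="wwwjwkx" (len 7), cursors c1@1 c2@3 c3@5, authorship 1.2.3..
After op 3 (insert('v')): buffer="wvwwvjwvkx" (len 10), cursors c1@2 c2@5 c3@8, authorship 11.22.33..
After op 4 (move_left): buffer="wvwwvjwvkx" (len 10), cursors c1@1 c2@4 c3@7, authorship 11.22.33..
After op 5 (delete): buffer="vwvjvkx" (len 7), cursors c1@0 c2@2 c3@4, authorship 1.2.3..
Authorship (.=original, N=cursor N): 1 . 2 . 3 . .
Index 3: author = original

Answer: original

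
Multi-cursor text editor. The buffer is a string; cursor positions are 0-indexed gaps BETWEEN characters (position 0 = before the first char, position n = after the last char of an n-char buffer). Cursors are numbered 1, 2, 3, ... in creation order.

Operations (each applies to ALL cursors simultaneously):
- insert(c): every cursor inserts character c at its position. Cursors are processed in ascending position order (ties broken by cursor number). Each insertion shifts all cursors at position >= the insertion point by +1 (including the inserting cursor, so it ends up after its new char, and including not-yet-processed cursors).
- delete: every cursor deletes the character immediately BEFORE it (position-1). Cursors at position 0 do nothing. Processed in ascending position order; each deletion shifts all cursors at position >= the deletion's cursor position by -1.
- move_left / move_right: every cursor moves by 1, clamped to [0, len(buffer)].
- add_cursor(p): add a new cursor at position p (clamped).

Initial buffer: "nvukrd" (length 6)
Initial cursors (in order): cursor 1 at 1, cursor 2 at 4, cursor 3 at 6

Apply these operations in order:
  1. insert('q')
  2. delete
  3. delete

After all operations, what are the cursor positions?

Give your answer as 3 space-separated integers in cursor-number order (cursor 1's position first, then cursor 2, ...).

Answer: 0 2 3

Derivation:
After op 1 (insert('q')): buffer="nqvukqrdq" (len 9), cursors c1@2 c2@6 c3@9, authorship .1...2..3
After op 2 (delete): buffer="nvukrd" (len 6), cursors c1@1 c2@4 c3@6, authorship ......
After op 3 (delete): buffer="vur" (len 3), cursors c1@0 c2@2 c3@3, authorship ...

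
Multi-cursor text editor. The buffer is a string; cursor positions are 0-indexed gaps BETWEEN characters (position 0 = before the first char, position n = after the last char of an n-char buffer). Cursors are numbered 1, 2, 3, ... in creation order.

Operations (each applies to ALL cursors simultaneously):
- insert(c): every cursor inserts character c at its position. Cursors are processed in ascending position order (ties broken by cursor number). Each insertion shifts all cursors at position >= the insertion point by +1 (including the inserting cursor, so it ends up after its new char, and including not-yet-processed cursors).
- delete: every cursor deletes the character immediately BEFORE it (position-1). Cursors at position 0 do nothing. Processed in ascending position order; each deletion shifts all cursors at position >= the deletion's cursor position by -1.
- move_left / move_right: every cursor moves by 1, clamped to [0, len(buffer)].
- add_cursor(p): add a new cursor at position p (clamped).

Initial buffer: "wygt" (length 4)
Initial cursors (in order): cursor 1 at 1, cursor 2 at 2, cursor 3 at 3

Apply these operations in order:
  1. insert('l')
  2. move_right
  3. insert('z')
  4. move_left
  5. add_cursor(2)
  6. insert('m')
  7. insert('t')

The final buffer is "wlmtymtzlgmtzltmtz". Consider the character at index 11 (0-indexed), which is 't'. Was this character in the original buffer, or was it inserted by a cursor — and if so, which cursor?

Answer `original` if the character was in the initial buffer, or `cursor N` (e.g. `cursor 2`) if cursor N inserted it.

After op 1 (insert('l')): buffer="wlylglt" (len 7), cursors c1@2 c2@4 c3@6, authorship .1.2.3.
After op 2 (move_right): buffer="wlylglt" (len 7), cursors c1@3 c2@5 c3@7, authorship .1.2.3.
After op 3 (insert('z')): buffer="wlyzlgzltz" (len 10), cursors c1@4 c2@7 c3@10, authorship .1.12.23.3
After op 4 (move_left): buffer="wlyzlgzltz" (len 10), cursors c1@3 c2@6 c3@9, authorship .1.12.23.3
After op 5 (add_cursor(2)): buffer="wlyzlgzltz" (len 10), cursors c4@2 c1@3 c2@6 c3@9, authorship .1.12.23.3
After op 6 (insert('m')): buffer="wlmymzlgmzltmz" (len 14), cursors c4@3 c1@5 c2@9 c3@13, authorship .14.112.223.33
After op 7 (insert('t')): buffer="wlmtymtzlgmtzltmtz" (len 18), cursors c4@4 c1@7 c2@12 c3@17, authorship .144.1112.2223.333
Authorship (.=original, N=cursor N): . 1 4 4 . 1 1 1 2 . 2 2 2 3 . 3 3 3
Index 11: author = 2

Answer: cursor 2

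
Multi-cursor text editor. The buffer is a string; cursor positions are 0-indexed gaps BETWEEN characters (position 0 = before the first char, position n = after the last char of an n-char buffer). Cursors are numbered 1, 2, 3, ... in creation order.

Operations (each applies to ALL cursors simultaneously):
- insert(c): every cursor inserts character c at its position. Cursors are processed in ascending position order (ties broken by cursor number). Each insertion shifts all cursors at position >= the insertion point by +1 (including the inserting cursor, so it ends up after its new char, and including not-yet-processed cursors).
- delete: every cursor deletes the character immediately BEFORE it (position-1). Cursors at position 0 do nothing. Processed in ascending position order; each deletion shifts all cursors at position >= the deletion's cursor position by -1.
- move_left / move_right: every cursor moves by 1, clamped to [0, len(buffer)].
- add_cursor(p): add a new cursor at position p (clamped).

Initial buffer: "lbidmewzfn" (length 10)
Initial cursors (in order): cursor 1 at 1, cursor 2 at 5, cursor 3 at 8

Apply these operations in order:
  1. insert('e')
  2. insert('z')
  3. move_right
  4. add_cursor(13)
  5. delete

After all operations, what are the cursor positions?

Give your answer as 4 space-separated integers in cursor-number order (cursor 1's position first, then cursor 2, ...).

After op 1 (insert('e')): buffer="lebidmeewzefn" (len 13), cursors c1@2 c2@7 c3@11, authorship .1....2...3..
After op 2 (insert('z')): buffer="lezbidmezewzezfn" (len 16), cursors c1@3 c2@9 c3@14, authorship .11....22...33..
After op 3 (move_right): buffer="lezbidmezewzezfn" (len 16), cursors c1@4 c2@10 c3@15, authorship .11....22...33..
After op 4 (add_cursor(13)): buffer="lezbidmezewzezfn" (len 16), cursors c1@4 c2@10 c4@13 c3@15, authorship .11....22...33..
After op 5 (delete): buffer="lezidmezwzzn" (len 12), cursors c1@3 c2@8 c4@10 c3@11, authorship .11...22..3.

Answer: 3 8 11 10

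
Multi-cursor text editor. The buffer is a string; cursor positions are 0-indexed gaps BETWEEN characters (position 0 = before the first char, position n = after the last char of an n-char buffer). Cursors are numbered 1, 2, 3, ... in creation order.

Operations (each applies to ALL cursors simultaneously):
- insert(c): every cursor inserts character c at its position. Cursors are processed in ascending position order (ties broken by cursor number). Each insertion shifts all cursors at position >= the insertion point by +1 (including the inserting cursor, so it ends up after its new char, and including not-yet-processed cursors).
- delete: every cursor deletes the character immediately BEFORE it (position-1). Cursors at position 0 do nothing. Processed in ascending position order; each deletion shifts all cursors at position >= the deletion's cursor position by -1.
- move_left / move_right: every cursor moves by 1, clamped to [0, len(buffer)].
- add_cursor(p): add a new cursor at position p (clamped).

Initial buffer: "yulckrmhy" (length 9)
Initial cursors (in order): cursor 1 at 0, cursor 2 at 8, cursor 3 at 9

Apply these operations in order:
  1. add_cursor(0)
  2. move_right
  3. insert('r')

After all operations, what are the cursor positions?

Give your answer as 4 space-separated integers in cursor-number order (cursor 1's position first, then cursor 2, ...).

Answer: 3 13 13 3

Derivation:
After op 1 (add_cursor(0)): buffer="yulckrmhy" (len 9), cursors c1@0 c4@0 c2@8 c3@9, authorship .........
After op 2 (move_right): buffer="yulckrmhy" (len 9), cursors c1@1 c4@1 c2@9 c3@9, authorship .........
After op 3 (insert('r')): buffer="yrrulckrmhyrr" (len 13), cursors c1@3 c4@3 c2@13 c3@13, authorship .14........23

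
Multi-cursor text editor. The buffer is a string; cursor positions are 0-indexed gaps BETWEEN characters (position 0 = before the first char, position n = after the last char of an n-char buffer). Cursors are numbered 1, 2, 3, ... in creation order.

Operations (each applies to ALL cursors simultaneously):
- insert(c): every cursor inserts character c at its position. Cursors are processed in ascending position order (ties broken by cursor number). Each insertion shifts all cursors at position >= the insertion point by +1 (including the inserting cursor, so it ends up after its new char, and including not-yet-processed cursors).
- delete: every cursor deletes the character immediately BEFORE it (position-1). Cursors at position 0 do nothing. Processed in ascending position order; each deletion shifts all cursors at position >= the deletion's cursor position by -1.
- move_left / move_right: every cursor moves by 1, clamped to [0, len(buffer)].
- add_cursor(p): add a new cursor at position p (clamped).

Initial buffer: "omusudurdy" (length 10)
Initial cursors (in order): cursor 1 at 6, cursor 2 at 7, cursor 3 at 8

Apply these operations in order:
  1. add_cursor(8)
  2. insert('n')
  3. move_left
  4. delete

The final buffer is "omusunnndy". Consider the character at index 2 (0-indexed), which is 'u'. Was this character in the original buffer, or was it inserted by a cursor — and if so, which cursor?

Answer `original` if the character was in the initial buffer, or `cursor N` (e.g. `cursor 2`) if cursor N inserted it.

After op 1 (add_cursor(8)): buffer="omusudurdy" (len 10), cursors c1@6 c2@7 c3@8 c4@8, authorship ..........
After op 2 (insert('n')): buffer="omusudnunrnndy" (len 14), cursors c1@7 c2@9 c3@12 c4@12, authorship ......1.2.34..
After op 3 (move_left): buffer="omusudnunrnndy" (len 14), cursors c1@6 c2@8 c3@11 c4@11, authorship ......1.2.34..
After op 4 (delete): buffer="omusunnndy" (len 10), cursors c1@5 c2@6 c3@7 c4@7, authorship .....124..
Authorship (.=original, N=cursor N): . . . . . 1 2 4 . .
Index 2: author = original

Answer: original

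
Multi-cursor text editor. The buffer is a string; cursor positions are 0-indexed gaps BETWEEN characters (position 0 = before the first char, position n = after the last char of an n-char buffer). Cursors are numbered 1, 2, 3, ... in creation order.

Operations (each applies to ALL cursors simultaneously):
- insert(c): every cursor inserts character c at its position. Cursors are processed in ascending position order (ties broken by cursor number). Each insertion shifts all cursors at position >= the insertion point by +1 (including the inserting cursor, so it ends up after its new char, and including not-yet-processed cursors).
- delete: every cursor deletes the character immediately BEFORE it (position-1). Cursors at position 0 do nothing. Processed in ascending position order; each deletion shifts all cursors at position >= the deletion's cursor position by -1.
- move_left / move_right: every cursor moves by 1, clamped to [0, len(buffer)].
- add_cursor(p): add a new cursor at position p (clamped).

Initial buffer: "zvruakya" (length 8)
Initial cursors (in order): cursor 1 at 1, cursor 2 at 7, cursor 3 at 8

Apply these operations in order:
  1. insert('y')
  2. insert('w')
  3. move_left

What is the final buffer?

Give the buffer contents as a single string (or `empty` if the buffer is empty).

After op 1 (insert('y')): buffer="zyvruakyyay" (len 11), cursors c1@2 c2@9 c3@11, authorship .1......2.3
After op 2 (insert('w')): buffer="zywvruakyywayw" (len 14), cursors c1@3 c2@11 c3@14, authorship .11......22.33
After op 3 (move_left): buffer="zywvruakyywayw" (len 14), cursors c1@2 c2@10 c3@13, authorship .11......22.33

Answer: zywvruakyywayw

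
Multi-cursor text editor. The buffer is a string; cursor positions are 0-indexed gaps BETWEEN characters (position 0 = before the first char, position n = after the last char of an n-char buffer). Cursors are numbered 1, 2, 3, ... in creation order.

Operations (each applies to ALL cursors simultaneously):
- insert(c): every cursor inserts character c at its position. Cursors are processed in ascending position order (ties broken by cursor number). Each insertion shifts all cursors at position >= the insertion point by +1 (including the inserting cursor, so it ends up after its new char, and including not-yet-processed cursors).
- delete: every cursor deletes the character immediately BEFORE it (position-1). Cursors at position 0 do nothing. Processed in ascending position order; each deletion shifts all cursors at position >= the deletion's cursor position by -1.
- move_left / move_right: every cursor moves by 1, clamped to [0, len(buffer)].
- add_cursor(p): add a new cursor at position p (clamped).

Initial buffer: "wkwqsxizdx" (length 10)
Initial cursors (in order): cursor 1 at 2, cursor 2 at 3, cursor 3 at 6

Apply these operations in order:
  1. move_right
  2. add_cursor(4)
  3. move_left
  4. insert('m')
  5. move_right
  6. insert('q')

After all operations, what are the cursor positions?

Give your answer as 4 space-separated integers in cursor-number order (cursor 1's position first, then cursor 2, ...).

After op 1 (move_right): buffer="wkwqsxizdx" (len 10), cursors c1@3 c2@4 c3@7, authorship ..........
After op 2 (add_cursor(4)): buffer="wkwqsxizdx" (len 10), cursors c1@3 c2@4 c4@4 c3@7, authorship ..........
After op 3 (move_left): buffer="wkwqsxizdx" (len 10), cursors c1@2 c2@3 c4@3 c3@6, authorship ..........
After op 4 (insert('m')): buffer="wkmwmmqsxmizdx" (len 14), cursors c1@3 c2@6 c4@6 c3@10, authorship ..1.24...3....
After op 5 (move_right): buffer="wkmwmmqsxmizdx" (len 14), cursors c1@4 c2@7 c4@7 c3@11, authorship ..1.24...3....
After op 6 (insert('q')): buffer="wkmwqmmqqqsxmiqzdx" (len 18), cursors c1@5 c2@10 c4@10 c3@15, authorship ..1.124.24..3.3...

Answer: 5 10 15 10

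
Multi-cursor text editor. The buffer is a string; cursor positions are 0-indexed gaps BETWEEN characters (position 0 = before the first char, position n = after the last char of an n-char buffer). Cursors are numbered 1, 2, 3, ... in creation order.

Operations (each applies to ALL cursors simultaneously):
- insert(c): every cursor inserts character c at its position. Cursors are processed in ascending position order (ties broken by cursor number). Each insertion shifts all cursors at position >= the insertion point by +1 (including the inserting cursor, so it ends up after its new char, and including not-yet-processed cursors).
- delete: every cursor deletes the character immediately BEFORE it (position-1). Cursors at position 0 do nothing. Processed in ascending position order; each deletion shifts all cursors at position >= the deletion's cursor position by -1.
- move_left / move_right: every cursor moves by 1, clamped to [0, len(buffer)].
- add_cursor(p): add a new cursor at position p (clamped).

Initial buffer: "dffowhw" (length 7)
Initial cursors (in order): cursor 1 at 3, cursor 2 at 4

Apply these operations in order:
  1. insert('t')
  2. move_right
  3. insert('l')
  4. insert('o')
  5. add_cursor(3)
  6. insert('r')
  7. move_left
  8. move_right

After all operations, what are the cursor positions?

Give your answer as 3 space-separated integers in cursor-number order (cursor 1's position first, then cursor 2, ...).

After op 1 (insert('t')): buffer="dfftotwhw" (len 9), cursors c1@4 c2@6, authorship ...1.2...
After op 2 (move_right): buffer="dfftotwhw" (len 9), cursors c1@5 c2@7, authorship ...1.2...
After op 3 (insert('l')): buffer="dfftoltwlhw" (len 11), cursors c1@6 c2@9, authorship ...1.12.2..
After op 4 (insert('o')): buffer="dfftolotwlohw" (len 13), cursors c1@7 c2@11, authorship ...1.112.22..
After op 5 (add_cursor(3)): buffer="dfftolotwlohw" (len 13), cursors c3@3 c1@7 c2@11, authorship ...1.112.22..
After op 6 (insert('r')): buffer="dffrtolortwlorhw" (len 16), cursors c3@4 c1@9 c2@14, authorship ...31.1112.222..
After op 7 (move_left): buffer="dffrtolortwlorhw" (len 16), cursors c3@3 c1@8 c2@13, authorship ...31.1112.222..
After op 8 (move_right): buffer="dffrtolortwlorhw" (len 16), cursors c3@4 c1@9 c2@14, authorship ...31.1112.222..

Answer: 9 14 4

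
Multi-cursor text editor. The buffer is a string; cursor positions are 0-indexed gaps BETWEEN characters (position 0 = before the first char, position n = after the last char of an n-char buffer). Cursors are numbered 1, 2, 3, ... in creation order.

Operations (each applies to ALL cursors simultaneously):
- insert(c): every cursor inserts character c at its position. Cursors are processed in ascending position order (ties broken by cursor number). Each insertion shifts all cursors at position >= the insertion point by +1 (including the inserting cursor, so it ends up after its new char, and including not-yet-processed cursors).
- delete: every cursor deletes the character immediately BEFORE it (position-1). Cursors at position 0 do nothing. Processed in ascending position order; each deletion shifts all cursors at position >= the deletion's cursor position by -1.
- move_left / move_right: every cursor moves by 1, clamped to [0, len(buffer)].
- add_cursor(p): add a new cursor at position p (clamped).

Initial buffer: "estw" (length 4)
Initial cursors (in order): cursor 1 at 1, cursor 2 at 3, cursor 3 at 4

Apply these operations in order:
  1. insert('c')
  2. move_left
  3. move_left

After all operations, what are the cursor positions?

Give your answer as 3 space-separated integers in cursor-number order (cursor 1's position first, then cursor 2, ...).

After op 1 (insert('c')): buffer="ecstcwc" (len 7), cursors c1@2 c2@5 c3@7, authorship .1..2.3
After op 2 (move_left): buffer="ecstcwc" (len 7), cursors c1@1 c2@4 c3@6, authorship .1..2.3
After op 3 (move_left): buffer="ecstcwc" (len 7), cursors c1@0 c2@3 c3@5, authorship .1..2.3

Answer: 0 3 5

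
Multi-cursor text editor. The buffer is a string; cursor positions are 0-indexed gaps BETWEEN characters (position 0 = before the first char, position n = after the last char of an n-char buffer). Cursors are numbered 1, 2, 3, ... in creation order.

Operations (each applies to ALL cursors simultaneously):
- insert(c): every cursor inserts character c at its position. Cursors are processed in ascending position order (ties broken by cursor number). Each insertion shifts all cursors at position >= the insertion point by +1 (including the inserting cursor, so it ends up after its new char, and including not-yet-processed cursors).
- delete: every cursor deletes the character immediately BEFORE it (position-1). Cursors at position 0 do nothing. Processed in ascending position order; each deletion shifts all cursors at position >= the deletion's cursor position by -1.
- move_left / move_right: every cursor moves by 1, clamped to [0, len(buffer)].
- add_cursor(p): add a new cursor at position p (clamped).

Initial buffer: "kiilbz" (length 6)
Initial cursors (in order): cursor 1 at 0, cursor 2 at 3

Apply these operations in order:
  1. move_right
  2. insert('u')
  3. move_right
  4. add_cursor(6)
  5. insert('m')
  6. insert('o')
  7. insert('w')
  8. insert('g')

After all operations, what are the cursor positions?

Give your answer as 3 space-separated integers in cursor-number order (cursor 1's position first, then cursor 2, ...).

Answer: 7 19 14

Derivation:
After op 1 (move_right): buffer="kiilbz" (len 6), cursors c1@1 c2@4, authorship ......
After op 2 (insert('u')): buffer="kuiilubz" (len 8), cursors c1@2 c2@6, authorship .1...2..
After op 3 (move_right): buffer="kuiilubz" (len 8), cursors c1@3 c2@7, authorship .1...2..
After op 4 (add_cursor(6)): buffer="kuiilubz" (len 8), cursors c1@3 c3@6 c2@7, authorship .1...2..
After op 5 (insert('m')): buffer="kuimilumbmz" (len 11), cursors c1@4 c3@8 c2@10, authorship .1.1..23.2.
After op 6 (insert('o')): buffer="kuimoilumobmoz" (len 14), cursors c1@5 c3@10 c2@13, authorship .1.11..233.22.
After op 7 (insert('w')): buffer="kuimowilumowbmowz" (len 17), cursors c1@6 c3@12 c2@16, authorship .1.111..2333.222.
After op 8 (insert('g')): buffer="kuimowgilumowgbmowgz" (len 20), cursors c1@7 c3@14 c2@19, authorship .1.1111..23333.2222.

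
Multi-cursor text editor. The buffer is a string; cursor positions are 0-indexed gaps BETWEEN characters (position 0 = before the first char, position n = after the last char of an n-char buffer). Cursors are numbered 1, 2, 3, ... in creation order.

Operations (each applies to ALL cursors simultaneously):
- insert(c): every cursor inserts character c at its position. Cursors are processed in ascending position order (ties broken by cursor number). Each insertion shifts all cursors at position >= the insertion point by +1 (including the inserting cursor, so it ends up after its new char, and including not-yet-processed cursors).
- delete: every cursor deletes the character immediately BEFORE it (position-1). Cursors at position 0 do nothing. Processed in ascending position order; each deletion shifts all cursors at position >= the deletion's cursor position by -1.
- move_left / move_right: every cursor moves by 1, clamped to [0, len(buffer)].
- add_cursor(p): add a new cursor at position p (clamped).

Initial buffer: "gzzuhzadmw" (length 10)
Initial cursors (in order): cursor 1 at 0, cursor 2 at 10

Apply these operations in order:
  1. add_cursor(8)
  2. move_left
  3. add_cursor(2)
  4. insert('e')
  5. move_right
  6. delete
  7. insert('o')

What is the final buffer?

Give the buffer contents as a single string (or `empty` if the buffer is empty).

After op 1 (add_cursor(8)): buffer="gzzuhzadmw" (len 10), cursors c1@0 c3@8 c2@10, authorship ..........
After op 2 (move_left): buffer="gzzuhzadmw" (len 10), cursors c1@0 c3@7 c2@9, authorship ..........
After op 3 (add_cursor(2)): buffer="gzzuhzadmw" (len 10), cursors c1@0 c4@2 c3@7 c2@9, authorship ..........
After op 4 (insert('e')): buffer="egzezuhzaedmew" (len 14), cursors c1@1 c4@4 c3@10 c2@13, authorship 1..4.....3..2.
After op 5 (move_right): buffer="egzezuhzaedmew" (len 14), cursors c1@2 c4@5 c3@11 c2@14, authorship 1..4.....3..2.
After op 6 (delete): buffer="ezeuhzaeme" (len 10), cursors c1@1 c4@3 c3@8 c2@10, authorship 1.4....3.2
After op 7 (insert('o')): buffer="eozeouhzaeomeo" (len 14), cursors c1@2 c4@5 c3@11 c2@14, authorship 11.44....33.22

Answer: eozeouhzaeomeo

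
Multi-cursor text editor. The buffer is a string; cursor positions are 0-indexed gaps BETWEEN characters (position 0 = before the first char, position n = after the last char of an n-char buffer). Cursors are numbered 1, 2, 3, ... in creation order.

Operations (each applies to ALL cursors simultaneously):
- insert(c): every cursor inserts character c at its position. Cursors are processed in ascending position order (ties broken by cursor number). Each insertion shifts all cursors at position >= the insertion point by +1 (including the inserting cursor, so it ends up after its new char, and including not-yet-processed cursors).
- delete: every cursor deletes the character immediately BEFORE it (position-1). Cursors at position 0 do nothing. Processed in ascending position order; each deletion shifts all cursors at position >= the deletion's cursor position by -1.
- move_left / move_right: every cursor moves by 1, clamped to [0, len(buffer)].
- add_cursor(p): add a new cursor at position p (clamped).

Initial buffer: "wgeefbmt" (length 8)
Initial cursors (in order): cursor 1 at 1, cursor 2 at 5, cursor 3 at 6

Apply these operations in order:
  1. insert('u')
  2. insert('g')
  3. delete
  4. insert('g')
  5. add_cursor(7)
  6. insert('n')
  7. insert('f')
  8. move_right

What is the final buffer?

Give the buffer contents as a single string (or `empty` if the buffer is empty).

After op 1 (insert('u')): buffer="wugeefubumt" (len 11), cursors c1@2 c2@7 c3@9, authorship .1....2.3..
After op 2 (insert('g')): buffer="wuggeefugbugmt" (len 14), cursors c1@3 c2@9 c3@12, authorship .11....22.33..
After op 3 (delete): buffer="wugeefubumt" (len 11), cursors c1@2 c2@7 c3@9, authorship .1....2.3..
After op 4 (insert('g')): buffer="wuggeefugbugmt" (len 14), cursors c1@3 c2@9 c3@12, authorship .11....22.33..
After op 5 (add_cursor(7)): buffer="wuggeefugbugmt" (len 14), cursors c1@3 c4@7 c2@9 c3@12, authorship .11....22.33..
After op 6 (insert('n')): buffer="wugngeefnugnbugnmt" (len 18), cursors c1@4 c4@9 c2@12 c3@16, authorship .111....4222.333..
After op 7 (insert('f')): buffer="wugnfgeefnfugnfbugnfmt" (len 22), cursors c1@5 c4@11 c2@15 c3@20, authorship .1111....442222.3333..
After op 8 (move_right): buffer="wugnfgeefnfugnfbugnfmt" (len 22), cursors c1@6 c4@12 c2@16 c3@21, authorship .1111....442222.3333..

Answer: wugnfgeefnfugnfbugnfmt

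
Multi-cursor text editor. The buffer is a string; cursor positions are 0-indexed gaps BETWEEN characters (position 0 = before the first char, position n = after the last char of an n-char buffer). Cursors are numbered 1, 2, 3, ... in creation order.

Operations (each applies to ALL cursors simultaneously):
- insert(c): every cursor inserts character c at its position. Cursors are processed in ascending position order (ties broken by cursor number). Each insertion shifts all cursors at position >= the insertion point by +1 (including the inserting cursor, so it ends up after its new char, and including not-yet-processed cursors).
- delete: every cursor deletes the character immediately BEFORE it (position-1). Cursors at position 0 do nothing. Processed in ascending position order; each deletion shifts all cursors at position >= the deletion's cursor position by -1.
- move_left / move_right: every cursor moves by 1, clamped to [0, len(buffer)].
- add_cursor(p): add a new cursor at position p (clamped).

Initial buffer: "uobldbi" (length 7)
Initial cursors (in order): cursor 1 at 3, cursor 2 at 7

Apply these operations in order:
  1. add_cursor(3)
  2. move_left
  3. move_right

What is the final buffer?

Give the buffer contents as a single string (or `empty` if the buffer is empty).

Answer: uobldbi

Derivation:
After op 1 (add_cursor(3)): buffer="uobldbi" (len 7), cursors c1@3 c3@3 c2@7, authorship .......
After op 2 (move_left): buffer="uobldbi" (len 7), cursors c1@2 c3@2 c2@6, authorship .......
After op 3 (move_right): buffer="uobldbi" (len 7), cursors c1@3 c3@3 c2@7, authorship .......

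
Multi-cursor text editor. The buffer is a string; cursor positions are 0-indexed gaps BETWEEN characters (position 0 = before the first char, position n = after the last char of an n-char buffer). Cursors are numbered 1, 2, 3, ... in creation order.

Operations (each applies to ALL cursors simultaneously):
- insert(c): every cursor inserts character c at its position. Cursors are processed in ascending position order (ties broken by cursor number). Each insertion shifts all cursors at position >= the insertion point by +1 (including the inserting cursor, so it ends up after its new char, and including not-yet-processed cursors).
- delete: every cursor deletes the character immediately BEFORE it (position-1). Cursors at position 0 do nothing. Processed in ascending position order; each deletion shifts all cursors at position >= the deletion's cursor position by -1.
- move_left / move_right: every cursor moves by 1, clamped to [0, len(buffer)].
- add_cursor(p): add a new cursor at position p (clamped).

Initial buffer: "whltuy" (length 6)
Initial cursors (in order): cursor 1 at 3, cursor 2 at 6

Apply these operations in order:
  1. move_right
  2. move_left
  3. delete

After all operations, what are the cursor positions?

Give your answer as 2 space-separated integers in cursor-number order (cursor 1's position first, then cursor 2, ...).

After op 1 (move_right): buffer="whltuy" (len 6), cursors c1@4 c2@6, authorship ......
After op 2 (move_left): buffer="whltuy" (len 6), cursors c1@3 c2@5, authorship ......
After op 3 (delete): buffer="whty" (len 4), cursors c1@2 c2@3, authorship ....

Answer: 2 3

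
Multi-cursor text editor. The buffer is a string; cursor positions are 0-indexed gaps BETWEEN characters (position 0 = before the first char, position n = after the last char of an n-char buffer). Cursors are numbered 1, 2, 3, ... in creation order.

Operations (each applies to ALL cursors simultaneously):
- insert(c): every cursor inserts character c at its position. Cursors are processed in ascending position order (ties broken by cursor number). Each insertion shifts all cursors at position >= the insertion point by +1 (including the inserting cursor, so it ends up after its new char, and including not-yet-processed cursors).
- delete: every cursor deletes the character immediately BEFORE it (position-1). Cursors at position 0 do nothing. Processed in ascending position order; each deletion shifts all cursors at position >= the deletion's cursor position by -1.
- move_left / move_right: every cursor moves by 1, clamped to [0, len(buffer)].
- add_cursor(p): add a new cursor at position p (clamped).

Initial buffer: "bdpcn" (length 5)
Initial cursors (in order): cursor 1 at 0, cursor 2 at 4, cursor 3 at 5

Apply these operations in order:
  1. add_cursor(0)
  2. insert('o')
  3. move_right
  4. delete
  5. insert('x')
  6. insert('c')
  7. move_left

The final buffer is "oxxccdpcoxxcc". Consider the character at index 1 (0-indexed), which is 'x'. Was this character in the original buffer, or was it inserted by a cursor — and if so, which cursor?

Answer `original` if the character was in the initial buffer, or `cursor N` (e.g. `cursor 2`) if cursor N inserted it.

After op 1 (add_cursor(0)): buffer="bdpcn" (len 5), cursors c1@0 c4@0 c2@4 c3@5, authorship .....
After op 2 (insert('o')): buffer="oobdpcono" (len 9), cursors c1@2 c4@2 c2@7 c3@9, authorship 14....2.3
After op 3 (move_right): buffer="oobdpcono" (len 9), cursors c1@3 c4@3 c2@8 c3@9, authorship 14....2.3
After op 4 (delete): buffer="odpco" (len 5), cursors c1@1 c4@1 c2@5 c3@5, authorship 1...2
After op 5 (insert('x')): buffer="oxxdpcoxx" (len 9), cursors c1@3 c4@3 c2@9 c3@9, authorship 114...223
After op 6 (insert('c')): buffer="oxxccdpcoxxcc" (len 13), cursors c1@5 c4@5 c2@13 c3@13, authorship 11414...22323
After op 7 (move_left): buffer="oxxccdpcoxxcc" (len 13), cursors c1@4 c4@4 c2@12 c3@12, authorship 11414...22323
Authorship (.=original, N=cursor N): 1 1 4 1 4 . . . 2 2 3 2 3
Index 1: author = 1

Answer: cursor 1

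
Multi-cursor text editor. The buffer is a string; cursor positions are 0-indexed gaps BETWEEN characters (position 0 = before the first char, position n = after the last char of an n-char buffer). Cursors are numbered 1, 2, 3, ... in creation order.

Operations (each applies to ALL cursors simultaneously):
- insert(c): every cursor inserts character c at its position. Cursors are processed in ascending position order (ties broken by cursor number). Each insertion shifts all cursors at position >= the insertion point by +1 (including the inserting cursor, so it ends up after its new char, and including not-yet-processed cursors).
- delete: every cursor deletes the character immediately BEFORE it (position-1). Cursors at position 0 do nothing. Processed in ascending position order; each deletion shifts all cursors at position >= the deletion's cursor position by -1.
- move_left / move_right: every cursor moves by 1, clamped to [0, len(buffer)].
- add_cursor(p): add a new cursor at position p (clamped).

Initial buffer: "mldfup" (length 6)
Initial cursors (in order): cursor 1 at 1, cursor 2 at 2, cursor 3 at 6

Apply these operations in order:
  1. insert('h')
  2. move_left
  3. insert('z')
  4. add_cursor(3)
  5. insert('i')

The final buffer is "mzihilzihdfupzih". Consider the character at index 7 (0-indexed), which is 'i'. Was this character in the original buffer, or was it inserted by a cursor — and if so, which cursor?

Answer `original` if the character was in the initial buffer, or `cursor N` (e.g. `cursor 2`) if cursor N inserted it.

Answer: cursor 2

Derivation:
After op 1 (insert('h')): buffer="mhlhdfuph" (len 9), cursors c1@2 c2@4 c3@9, authorship .1.2....3
After op 2 (move_left): buffer="mhlhdfuph" (len 9), cursors c1@1 c2@3 c3@8, authorship .1.2....3
After op 3 (insert('z')): buffer="mzhlzhdfupzh" (len 12), cursors c1@2 c2@5 c3@11, authorship .11.22....33
After op 4 (add_cursor(3)): buffer="mzhlzhdfupzh" (len 12), cursors c1@2 c4@3 c2@5 c3@11, authorship .11.22....33
After op 5 (insert('i')): buffer="mzihilzihdfupzih" (len 16), cursors c1@3 c4@5 c2@8 c3@15, authorship .1114.222....333
Authorship (.=original, N=cursor N): . 1 1 1 4 . 2 2 2 . . . . 3 3 3
Index 7: author = 2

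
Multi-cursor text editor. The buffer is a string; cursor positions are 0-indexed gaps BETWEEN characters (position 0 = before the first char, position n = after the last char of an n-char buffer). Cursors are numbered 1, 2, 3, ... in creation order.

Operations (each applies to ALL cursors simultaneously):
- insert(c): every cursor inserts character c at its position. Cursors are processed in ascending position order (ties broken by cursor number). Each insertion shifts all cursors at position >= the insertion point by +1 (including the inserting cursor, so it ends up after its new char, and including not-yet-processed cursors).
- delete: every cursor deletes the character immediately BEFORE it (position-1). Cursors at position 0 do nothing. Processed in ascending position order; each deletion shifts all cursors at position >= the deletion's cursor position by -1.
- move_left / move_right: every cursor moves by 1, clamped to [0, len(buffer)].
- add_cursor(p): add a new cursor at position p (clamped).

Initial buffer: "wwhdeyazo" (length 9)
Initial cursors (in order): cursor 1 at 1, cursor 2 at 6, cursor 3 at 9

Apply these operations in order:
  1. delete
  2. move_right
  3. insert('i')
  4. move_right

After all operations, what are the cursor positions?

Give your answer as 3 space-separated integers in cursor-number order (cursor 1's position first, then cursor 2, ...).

Answer: 3 8 9

Derivation:
After op 1 (delete): buffer="whdeaz" (len 6), cursors c1@0 c2@4 c3@6, authorship ......
After op 2 (move_right): buffer="whdeaz" (len 6), cursors c1@1 c2@5 c3@6, authorship ......
After op 3 (insert('i')): buffer="wihdeaizi" (len 9), cursors c1@2 c2@7 c3@9, authorship .1....2.3
After op 4 (move_right): buffer="wihdeaizi" (len 9), cursors c1@3 c2@8 c3@9, authorship .1....2.3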